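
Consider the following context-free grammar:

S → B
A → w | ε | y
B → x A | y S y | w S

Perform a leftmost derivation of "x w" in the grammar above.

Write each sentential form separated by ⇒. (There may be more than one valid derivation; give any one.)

S ⇒ B ⇒ x A ⇒ x w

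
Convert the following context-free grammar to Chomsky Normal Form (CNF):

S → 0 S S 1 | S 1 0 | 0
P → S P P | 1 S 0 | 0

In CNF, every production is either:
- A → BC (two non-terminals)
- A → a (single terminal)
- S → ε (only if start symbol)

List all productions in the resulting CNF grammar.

T0 → 0; T1 → 1; S → 0; P → 0; S → T0 X0; X0 → S X1; X1 → S T1; S → S X2; X2 → T1 T0; P → S X3; X3 → P P; P → T1 X4; X4 → S T0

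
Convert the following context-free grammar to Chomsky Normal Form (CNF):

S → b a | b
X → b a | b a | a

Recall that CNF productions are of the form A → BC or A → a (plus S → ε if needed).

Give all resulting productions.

TB → b; TA → a; S → b; X → a; S → TB TA; X → TB TA; X → TB TA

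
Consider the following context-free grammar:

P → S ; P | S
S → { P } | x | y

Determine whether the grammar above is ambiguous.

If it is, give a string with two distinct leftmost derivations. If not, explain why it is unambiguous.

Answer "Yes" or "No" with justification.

No - the grammar is unambiguous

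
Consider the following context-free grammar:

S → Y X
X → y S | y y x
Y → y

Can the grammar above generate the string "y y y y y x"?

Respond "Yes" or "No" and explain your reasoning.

Yes - a valid derivation exists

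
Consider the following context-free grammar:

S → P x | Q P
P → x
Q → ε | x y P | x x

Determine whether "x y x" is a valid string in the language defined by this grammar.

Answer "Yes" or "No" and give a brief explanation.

No - no valid derivation exists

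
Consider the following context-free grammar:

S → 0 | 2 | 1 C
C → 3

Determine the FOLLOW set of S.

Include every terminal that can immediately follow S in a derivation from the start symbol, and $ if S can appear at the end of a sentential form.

We compute FOLLOW(S) using the standard algorithm.
FOLLOW(S) starts with {$}.
FIRST(C) = {3}
FIRST(S) = {0, 1, 2}
FOLLOW(C) = {$}
FOLLOW(S) = {$}
Therefore, FOLLOW(S) = {$}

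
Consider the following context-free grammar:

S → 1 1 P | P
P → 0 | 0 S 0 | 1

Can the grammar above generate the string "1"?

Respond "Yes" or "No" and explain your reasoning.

Yes - a valid derivation exists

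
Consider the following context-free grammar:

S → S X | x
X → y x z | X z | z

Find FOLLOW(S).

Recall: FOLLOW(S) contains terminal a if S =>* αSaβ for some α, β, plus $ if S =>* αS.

We compute FOLLOW(S) using the standard algorithm.
FOLLOW(S) starts with {$}.
FIRST(S) = {x}
FIRST(X) = {y, z}
FOLLOW(S) = {$, y, z}
FOLLOW(X) = {$, y, z}
Therefore, FOLLOW(S) = {$, y, z}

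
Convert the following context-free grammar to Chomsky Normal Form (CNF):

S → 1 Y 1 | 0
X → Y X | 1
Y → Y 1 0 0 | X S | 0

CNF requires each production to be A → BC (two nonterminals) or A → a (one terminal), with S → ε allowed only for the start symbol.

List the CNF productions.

T1 → 1; S → 0; X → 1; T0 → 0; Y → 0; S → T1 X0; X0 → Y T1; X → Y X; Y → Y X1; X1 → T1 X2; X2 → T0 T0; Y → X S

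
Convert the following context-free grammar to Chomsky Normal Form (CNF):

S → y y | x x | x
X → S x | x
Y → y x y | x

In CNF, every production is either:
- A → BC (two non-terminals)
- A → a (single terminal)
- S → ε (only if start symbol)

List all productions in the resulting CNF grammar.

TY → y; TX → x; S → x; X → x; Y → x; S → TY TY; S → TX TX; X → S TX; Y → TY X0; X0 → TX TY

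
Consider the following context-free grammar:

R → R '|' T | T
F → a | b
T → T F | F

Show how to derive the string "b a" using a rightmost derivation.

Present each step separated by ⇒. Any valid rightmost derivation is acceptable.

R ⇒ T ⇒ T F ⇒ T a ⇒ F a ⇒ b a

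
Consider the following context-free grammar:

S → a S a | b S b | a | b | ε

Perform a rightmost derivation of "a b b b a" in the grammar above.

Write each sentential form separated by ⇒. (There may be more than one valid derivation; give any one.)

S ⇒ a S a ⇒ a b S b a ⇒ a b b b a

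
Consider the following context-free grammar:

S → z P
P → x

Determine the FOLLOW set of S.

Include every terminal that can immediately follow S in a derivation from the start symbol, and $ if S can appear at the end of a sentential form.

We compute FOLLOW(S) using the standard algorithm.
FOLLOW(S) starts with {$}.
FIRST(P) = {x}
FIRST(S) = {z}
FOLLOW(P) = {$}
FOLLOW(S) = {$}
Therefore, FOLLOW(S) = {$}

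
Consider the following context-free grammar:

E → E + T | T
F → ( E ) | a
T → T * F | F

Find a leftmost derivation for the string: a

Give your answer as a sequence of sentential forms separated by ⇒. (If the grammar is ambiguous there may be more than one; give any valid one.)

E ⇒ T ⇒ F ⇒ a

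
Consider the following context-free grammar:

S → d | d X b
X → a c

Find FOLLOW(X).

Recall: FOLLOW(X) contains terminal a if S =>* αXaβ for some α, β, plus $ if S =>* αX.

We compute FOLLOW(X) using the standard algorithm.
FOLLOW(S) starts with {$}.
FIRST(S) = {d}
FIRST(X) = {a}
FOLLOW(S) = {$}
FOLLOW(X) = {b}
Therefore, FOLLOW(X) = {b}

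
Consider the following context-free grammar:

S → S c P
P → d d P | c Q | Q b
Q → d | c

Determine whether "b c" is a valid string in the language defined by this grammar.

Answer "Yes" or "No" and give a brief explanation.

No - no valid derivation exists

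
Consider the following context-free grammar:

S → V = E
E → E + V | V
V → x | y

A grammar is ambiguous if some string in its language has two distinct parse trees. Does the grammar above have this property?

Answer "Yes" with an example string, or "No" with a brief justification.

No - the grammar is unambiguous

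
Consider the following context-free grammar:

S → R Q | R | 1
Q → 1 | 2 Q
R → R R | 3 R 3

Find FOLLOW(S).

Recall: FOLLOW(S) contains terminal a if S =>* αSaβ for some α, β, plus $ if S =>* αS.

We compute FOLLOW(S) using the standard algorithm.
FOLLOW(S) starts with {$}.
FIRST(Q) = {1, 2}
FIRST(R) = {3}
FIRST(S) = {1, 3}
FOLLOW(Q) = {$}
FOLLOW(R) = {$, 1, 2, 3}
FOLLOW(S) = {$}
Therefore, FOLLOW(S) = {$}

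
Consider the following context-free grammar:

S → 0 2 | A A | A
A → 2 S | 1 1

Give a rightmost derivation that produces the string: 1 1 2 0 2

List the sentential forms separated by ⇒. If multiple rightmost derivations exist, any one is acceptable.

S ⇒ A A ⇒ A 2 S ⇒ A 2 0 2 ⇒ 1 1 2 0 2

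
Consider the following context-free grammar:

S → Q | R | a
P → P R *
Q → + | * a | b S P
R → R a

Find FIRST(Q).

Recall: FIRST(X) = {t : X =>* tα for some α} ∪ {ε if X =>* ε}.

We compute FIRST(Q) using the standard algorithm.
FIRST(P) = {}
FIRST(Q) = {*, +, b}
FIRST(R) = {}
FIRST(S) = {*, +, a, b}
Therefore, FIRST(Q) = {*, +, b}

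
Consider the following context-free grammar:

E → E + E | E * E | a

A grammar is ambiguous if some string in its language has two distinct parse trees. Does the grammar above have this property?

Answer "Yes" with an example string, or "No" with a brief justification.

Yes - the string 'a * a + a + a + a * a' has two distinct parse trees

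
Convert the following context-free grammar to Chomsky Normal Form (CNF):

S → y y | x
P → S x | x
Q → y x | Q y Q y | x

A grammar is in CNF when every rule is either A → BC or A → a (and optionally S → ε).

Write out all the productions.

TY → y; S → x; TX → x; P → x; Q → x; S → TY TY; P → S TX; Q → TY TX; Q → Q X0; X0 → TY X1; X1 → Q TY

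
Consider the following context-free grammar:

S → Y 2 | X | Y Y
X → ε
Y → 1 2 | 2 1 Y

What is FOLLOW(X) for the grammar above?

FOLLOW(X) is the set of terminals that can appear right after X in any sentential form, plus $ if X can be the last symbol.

We compute FOLLOW(X) using the standard algorithm.
FOLLOW(S) starts with {$}.
FIRST(S) = {1, 2, ε}
FIRST(X) = {ε}
FIRST(Y) = {1, 2}
FOLLOW(S) = {$}
FOLLOW(X) = {$}
FOLLOW(Y) = {$, 1, 2}
Therefore, FOLLOW(X) = {$}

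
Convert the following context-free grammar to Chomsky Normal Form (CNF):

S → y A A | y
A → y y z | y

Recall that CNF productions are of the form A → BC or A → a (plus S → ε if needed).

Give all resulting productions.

TY → y; S → y; TZ → z; A → y; S → TY X0; X0 → A A; A → TY X1; X1 → TY TZ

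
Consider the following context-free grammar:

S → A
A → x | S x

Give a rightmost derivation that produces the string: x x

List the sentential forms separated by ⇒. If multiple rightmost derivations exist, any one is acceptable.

S ⇒ A ⇒ S x ⇒ A x ⇒ x x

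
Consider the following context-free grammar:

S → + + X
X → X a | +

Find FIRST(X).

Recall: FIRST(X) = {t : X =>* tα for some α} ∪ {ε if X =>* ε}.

We compute FIRST(X) using the standard algorithm.
FIRST(S) = {+}
FIRST(X) = {+}
Therefore, FIRST(X) = {+}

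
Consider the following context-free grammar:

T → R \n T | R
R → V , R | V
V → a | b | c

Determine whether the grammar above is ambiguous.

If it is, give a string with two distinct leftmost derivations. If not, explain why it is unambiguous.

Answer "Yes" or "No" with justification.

No - the grammar is unambiguous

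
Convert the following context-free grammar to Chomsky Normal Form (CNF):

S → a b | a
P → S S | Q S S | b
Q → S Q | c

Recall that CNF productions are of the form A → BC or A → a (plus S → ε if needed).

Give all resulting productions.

TA → a; TB → b; S → a; P → b; Q → c; S → TA TB; P → S S; P → Q X0; X0 → S S; Q → S Q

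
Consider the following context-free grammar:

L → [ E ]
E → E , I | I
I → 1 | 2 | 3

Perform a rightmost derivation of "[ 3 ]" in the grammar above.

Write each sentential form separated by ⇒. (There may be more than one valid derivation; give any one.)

L ⇒ [ E ] ⇒ [ I ] ⇒ [ 3 ]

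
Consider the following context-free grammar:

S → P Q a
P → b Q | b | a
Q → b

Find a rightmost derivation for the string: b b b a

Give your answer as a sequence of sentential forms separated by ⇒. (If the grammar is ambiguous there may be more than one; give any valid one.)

S ⇒ P Q a ⇒ P b a ⇒ b Q b a ⇒ b b b a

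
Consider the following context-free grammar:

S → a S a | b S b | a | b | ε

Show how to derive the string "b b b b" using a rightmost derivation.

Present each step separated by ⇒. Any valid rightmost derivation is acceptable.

S ⇒ b S b ⇒ b b S b b ⇒ b b b b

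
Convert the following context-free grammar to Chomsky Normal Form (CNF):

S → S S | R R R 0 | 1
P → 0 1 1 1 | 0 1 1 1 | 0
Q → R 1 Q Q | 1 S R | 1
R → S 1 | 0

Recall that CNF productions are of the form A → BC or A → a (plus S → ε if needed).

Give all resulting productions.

T0 → 0; S → 1; T1 → 1; P → 0; Q → 1; R → 0; S → S S; S → R X0; X0 → R X1; X1 → R T0; P → T0 X2; X2 → T1 X3; X3 → T1 T1; P → T0 X4; X4 → T1 X5; X5 → T1 T1; Q → R X6; X6 → T1 X7; X7 → Q Q; Q → T1 X8; X8 → S R; R → S T1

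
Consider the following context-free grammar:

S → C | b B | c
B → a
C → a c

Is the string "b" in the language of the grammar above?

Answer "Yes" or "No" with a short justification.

No - no valid derivation exists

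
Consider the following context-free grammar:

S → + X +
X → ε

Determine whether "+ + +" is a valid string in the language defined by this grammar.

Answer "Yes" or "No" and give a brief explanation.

No - no valid derivation exists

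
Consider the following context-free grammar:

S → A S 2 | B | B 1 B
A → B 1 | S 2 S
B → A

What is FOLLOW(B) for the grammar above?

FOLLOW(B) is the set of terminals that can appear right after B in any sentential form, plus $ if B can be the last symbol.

We compute FOLLOW(B) using the standard algorithm.
FOLLOW(S) starts with {$}.
FIRST(A) = {}
FIRST(B) = {}
FIRST(S) = {}
FOLLOW(A) = {$, 1, 2}
FOLLOW(B) = {$, 1, 2}
FOLLOW(S) = {$, 1, 2}
Therefore, FOLLOW(B) = {$, 1, 2}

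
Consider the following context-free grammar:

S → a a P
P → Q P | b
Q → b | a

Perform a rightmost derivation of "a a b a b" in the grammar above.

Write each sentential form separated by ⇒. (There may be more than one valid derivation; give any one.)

S ⇒ a a P ⇒ a a Q P ⇒ a a Q Q P ⇒ a a Q Q b ⇒ a a Q a b ⇒ a a b a b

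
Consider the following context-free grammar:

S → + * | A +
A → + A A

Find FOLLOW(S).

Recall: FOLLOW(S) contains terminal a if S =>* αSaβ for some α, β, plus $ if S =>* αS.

We compute FOLLOW(S) using the standard algorithm.
FOLLOW(S) starts with {$}.
FIRST(A) = {+}
FIRST(S) = {+}
FOLLOW(A) = {+}
FOLLOW(S) = {$}
Therefore, FOLLOW(S) = {$}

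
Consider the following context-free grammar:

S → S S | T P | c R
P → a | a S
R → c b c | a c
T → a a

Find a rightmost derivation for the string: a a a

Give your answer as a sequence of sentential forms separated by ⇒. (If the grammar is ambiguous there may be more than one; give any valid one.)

S ⇒ T P ⇒ T a ⇒ a a a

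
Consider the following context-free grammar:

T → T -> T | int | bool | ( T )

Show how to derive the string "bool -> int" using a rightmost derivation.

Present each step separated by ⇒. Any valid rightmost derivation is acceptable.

T ⇒ T -> T ⇒ T -> int ⇒ bool -> int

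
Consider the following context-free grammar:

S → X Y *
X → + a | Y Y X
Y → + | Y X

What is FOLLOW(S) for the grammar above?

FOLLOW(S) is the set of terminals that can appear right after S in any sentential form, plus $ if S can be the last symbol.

We compute FOLLOW(S) using the standard algorithm.
FOLLOW(S) starts with {$}.
FIRST(S) = {+}
FIRST(X) = {+}
FIRST(Y) = {+}
FOLLOW(S) = {$}
FOLLOW(X) = {*, +}
FOLLOW(Y) = {*, +}
Therefore, FOLLOW(S) = {$}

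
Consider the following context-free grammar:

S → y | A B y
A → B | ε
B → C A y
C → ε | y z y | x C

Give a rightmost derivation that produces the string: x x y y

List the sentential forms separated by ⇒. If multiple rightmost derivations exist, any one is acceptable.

S ⇒ A B y ⇒ A C A y y ⇒ A C y y ⇒ A x C y y ⇒ A x x C y y ⇒ A x x y y ⇒ x x y y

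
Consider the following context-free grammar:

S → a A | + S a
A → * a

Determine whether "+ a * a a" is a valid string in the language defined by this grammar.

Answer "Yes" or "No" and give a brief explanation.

Yes - a valid derivation exists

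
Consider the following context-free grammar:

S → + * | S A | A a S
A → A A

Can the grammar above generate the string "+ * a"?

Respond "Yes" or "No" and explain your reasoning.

No - no valid derivation exists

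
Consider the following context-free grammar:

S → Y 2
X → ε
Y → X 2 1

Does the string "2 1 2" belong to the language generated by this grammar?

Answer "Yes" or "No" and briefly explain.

Yes - a valid derivation exists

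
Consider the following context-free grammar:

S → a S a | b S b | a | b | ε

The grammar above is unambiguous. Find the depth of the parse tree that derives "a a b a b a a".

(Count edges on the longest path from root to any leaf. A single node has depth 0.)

4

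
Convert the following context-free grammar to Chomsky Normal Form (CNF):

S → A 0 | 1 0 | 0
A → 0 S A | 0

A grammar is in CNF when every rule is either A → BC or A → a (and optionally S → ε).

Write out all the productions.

T0 → 0; T1 → 1; S → 0; A → 0; S → A T0; S → T1 T0; A → T0 X0; X0 → S A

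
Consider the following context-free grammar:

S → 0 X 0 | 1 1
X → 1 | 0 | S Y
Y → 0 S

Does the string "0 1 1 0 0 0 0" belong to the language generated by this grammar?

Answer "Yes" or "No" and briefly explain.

No - no valid derivation exists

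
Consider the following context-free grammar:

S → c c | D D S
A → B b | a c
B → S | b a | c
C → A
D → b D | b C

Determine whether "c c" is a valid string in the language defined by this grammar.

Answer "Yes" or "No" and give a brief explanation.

Yes - a valid derivation exists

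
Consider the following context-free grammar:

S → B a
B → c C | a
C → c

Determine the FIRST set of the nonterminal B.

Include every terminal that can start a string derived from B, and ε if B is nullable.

We compute FIRST(B) using the standard algorithm.
FIRST(B) = {a, c}
FIRST(C) = {c}
FIRST(S) = {a, c}
Therefore, FIRST(B) = {a, c}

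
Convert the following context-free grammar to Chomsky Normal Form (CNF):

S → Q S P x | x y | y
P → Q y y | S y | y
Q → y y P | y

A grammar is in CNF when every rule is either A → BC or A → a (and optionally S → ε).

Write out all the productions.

TX → x; TY → y; S → y; P → y; Q → y; S → Q X0; X0 → S X1; X1 → P TX; S → TX TY; P → Q X2; X2 → TY TY; P → S TY; Q → TY X3; X3 → TY P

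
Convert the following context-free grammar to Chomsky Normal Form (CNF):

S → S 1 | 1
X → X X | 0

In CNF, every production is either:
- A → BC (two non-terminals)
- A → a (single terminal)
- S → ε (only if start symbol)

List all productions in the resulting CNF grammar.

T1 → 1; S → 1; X → 0; S → S T1; X → X X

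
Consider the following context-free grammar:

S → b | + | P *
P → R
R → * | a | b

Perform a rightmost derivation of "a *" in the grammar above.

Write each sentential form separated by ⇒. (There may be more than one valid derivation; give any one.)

S ⇒ P * ⇒ R * ⇒ a *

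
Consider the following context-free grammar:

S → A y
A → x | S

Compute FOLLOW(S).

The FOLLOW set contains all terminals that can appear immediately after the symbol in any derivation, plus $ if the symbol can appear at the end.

We compute FOLLOW(S) using the standard algorithm.
FOLLOW(S) starts with {$}.
FIRST(A) = {x}
FIRST(S) = {x}
FOLLOW(A) = {y}
FOLLOW(S) = {$, y}
Therefore, FOLLOW(S) = {$, y}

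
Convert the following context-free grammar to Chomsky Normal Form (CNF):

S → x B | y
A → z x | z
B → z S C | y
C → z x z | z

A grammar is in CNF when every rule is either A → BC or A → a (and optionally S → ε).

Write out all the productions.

TX → x; S → y; TZ → z; A → z; B → y; C → z; S → TX B; A → TZ TX; B → TZ X0; X0 → S C; C → TZ X1; X1 → TX TZ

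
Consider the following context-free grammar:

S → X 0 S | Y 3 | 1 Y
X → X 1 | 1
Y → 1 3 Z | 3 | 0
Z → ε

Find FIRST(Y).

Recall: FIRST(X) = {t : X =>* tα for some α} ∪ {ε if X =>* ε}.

We compute FIRST(Y) using the standard algorithm.
FIRST(S) = {0, 1, 3}
FIRST(X) = {1}
FIRST(Y) = {0, 1, 3}
FIRST(Z) = {ε}
Therefore, FIRST(Y) = {0, 1, 3}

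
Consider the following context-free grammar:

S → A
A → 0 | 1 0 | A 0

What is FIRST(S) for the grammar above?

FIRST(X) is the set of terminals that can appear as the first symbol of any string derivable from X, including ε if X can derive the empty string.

We compute FIRST(S) using the standard algorithm.
FIRST(A) = {0, 1}
FIRST(S) = {0, 1}
Therefore, FIRST(S) = {0, 1}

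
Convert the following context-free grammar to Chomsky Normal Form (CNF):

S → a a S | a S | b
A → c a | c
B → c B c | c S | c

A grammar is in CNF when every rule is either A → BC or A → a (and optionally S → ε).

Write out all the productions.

TA → a; S → b; TC → c; A → c; B → c; S → TA X0; X0 → TA S; S → TA S; A → TC TA; B → TC X1; X1 → B TC; B → TC S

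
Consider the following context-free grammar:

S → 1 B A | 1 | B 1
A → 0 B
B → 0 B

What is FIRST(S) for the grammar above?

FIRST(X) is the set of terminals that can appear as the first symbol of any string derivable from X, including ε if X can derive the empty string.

We compute FIRST(S) using the standard algorithm.
FIRST(A) = {0}
FIRST(B) = {0}
FIRST(S) = {0, 1}
Therefore, FIRST(S) = {0, 1}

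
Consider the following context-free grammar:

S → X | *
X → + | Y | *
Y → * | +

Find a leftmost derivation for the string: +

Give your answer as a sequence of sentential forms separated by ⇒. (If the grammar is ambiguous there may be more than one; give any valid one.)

S ⇒ X ⇒ Y ⇒ +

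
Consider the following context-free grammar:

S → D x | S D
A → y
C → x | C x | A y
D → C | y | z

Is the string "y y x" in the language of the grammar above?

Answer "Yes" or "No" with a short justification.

Yes - a valid derivation exists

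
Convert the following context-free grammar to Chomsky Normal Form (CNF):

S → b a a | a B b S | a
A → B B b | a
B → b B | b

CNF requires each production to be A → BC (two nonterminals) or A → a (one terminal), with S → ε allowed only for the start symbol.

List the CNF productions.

TB → b; TA → a; S → a; A → a; B → b; S → TB X0; X0 → TA TA; S → TA X1; X1 → B X2; X2 → TB S; A → B X3; X3 → B TB; B → TB B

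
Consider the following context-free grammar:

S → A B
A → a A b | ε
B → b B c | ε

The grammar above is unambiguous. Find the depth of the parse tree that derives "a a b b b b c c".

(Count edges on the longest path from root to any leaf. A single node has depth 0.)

4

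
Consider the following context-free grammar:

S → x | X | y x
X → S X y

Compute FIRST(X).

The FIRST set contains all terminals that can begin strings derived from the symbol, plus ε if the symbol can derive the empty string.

We compute FIRST(X) using the standard algorithm.
FIRST(S) = {x, y}
FIRST(X) = {x, y}
Therefore, FIRST(X) = {x, y}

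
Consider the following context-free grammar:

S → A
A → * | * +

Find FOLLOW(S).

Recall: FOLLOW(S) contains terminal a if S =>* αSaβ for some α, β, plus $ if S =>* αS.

We compute FOLLOW(S) using the standard algorithm.
FOLLOW(S) starts with {$}.
FIRST(A) = {*}
FIRST(S) = {*}
FOLLOW(A) = {$}
FOLLOW(S) = {$}
Therefore, FOLLOW(S) = {$}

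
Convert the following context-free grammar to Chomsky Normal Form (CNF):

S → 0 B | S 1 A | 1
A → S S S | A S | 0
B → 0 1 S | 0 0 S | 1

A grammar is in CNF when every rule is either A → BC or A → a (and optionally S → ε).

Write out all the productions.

T0 → 0; T1 → 1; S → 1; A → 0; B → 1; S → T0 B; S → S X0; X0 → T1 A; A → S X1; X1 → S S; A → A S; B → T0 X2; X2 → T1 S; B → T0 X3; X3 → T0 S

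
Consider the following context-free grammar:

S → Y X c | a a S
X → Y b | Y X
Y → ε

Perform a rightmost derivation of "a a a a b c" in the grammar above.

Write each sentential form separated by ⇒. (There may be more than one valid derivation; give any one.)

S ⇒ a a S ⇒ a a a a S ⇒ a a a a Y X c ⇒ a a a a Y Y b c ⇒ a a a a Y b c ⇒ a a a a b c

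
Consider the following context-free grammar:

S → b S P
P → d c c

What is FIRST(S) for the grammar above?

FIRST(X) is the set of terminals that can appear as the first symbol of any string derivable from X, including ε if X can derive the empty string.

We compute FIRST(S) using the standard algorithm.
FIRST(P) = {d}
FIRST(S) = {b}
Therefore, FIRST(S) = {b}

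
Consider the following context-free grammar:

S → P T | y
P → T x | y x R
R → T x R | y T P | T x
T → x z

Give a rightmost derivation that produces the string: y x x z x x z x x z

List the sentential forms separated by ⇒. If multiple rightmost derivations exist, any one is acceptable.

S ⇒ P T ⇒ P x z ⇒ y x R x z ⇒ y x T x R x z ⇒ y x T x T x x z ⇒ y x T x x z x x z ⇒ y x x z x x z x x z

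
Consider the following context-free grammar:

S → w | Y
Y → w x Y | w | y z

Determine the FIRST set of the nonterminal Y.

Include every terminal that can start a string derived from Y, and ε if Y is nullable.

We compute FIRST(Y) using the standard algorithm.
FIRST(S) = {w, y}
FIRST(Y) = {w, y}
Therefore, FIRST(Y) = {w, y}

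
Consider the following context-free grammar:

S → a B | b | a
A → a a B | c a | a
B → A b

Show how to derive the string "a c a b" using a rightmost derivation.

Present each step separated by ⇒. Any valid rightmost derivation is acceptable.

S ⇒ a B ⇒ a A b ⇒ a c a b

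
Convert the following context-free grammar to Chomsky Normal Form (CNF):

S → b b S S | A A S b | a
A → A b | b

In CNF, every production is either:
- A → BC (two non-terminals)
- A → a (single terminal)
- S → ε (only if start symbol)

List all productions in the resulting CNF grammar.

TB → b; S → a; A → b; S → TB X0; X0 → TB X1; X1 → S S; S → A X2; X2 → A X3; X3 → S TB; A → A TB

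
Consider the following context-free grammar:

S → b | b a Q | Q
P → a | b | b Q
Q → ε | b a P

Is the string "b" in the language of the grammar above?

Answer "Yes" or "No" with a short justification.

Yes - a valid derivation exists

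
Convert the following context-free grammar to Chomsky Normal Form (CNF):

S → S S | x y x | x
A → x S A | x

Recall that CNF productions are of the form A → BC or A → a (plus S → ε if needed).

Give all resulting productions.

TX → x; TY → y; S → x; A → x; S → S S; S → TX X0; X0 → TY TX; A → TX X1; X1 → S A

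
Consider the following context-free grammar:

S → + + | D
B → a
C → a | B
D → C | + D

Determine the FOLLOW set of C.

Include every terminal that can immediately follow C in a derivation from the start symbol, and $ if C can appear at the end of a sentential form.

We compute FOLLOW(C) using the standard algorithm.
FOLLOW(S) starts with {$}.
FIRST(B) = {a}
FIRST(C) = {a}
FIRST(D) = {+, a}
FIRST(S) = {+, a}
FOLLOW(B) = {$}
FOLLOW(C) = {$}
FOLLOW(D) = {$}
FOLLOW(S) = {$}
Therefore, FOLLOW(C) = {$}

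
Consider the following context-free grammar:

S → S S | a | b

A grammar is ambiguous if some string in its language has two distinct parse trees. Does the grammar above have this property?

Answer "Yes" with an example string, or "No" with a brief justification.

Yes - the string 'b a a b a' has two distinct parse trees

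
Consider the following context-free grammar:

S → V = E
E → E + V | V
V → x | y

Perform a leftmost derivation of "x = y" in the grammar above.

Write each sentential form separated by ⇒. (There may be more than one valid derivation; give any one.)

S ⇒ V = E ⇒ x = E ⇒ x = V ⇒ x = y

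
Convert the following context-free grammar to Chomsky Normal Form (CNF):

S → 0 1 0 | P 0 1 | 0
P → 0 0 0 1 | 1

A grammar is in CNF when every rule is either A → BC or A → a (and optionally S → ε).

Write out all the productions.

T0 → 0; T1 → 1; S → 0; P → 1; S → T0 X0; X0 → T1 T0; S → P X1; X1 → T0 T1; P → T0 X2; X2 → T0 X3; X3 → T0 T1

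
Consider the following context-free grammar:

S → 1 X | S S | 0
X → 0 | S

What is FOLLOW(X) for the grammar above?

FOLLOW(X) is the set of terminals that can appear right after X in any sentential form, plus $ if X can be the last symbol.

We compute FOLLOW(X) using the standard algorithm.
FOLLOW(S) starts with {$}.
FIRST(S) = {0, 1}
FIRST(X) = {0, 1}
FOLLOW(S) = {$, 0, 1}
FOLLOW(X) = {$, 0, 1}
Therefore, FOLLOW(X) = {$, 0, 1}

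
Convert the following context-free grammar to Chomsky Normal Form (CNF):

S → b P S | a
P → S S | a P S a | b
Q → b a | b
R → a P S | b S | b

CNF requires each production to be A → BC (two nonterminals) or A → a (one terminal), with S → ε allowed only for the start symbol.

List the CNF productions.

TB → b; S → a; TA → a; P → b; Q → b; R → b; S → TB X0; X0 → P S; P → S S; P → TA X1; X1 → P X2; X2 → S TA; Q → TB TA; R → TA X3; X3 → P S; R → TB S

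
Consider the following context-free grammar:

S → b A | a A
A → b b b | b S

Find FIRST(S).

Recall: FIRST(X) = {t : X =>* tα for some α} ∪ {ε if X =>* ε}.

We compute FIRST(S) using the standard algorithm.
FIRST(A) = {b}
FIRST(S) = {a, b}
Therefore, FIRST(S) = {a, b}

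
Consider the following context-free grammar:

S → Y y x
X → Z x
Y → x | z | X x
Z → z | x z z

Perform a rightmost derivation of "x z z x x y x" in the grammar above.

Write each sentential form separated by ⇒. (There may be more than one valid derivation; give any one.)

S ⇒ Y y x ⇒ X x y x ⇒ Z x x y x ⇒ x z z x x y x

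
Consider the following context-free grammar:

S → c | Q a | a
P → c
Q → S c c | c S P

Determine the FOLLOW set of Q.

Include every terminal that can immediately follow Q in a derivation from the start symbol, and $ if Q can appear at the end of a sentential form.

We compute FOLLOW(Q) using the standard algorithm.
FOLLOW(S) starts with {$}.
FIRST(P) = {c}
FIRST(Q) = {a, c}
FIRST(S) = {a, c}
FOLLOW(P) = {a}
FOLLOW(Q) = {a}
FOLLOW(S) = {$, c}
Therefore, FOLLOW(Q) = {a}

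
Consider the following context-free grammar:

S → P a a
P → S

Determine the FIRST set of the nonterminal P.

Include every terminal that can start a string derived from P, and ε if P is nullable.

We compute FIRST(P) using the standard algorithm.
FIRST(P) = {}
FIRST(S) = {}
Therefore, FIRST(P) = {}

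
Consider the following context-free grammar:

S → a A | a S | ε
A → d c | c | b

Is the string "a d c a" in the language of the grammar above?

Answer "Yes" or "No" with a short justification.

No - no valid derivation exists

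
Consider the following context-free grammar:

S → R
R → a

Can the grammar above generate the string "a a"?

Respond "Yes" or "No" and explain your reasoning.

No - no valid derivation exists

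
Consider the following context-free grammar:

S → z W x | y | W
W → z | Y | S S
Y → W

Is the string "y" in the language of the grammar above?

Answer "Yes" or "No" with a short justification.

Yes - a valid derivation exists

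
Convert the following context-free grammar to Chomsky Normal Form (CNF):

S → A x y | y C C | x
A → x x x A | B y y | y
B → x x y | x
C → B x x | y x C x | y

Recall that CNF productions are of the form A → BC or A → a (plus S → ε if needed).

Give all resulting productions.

TX → x; TY → y; S → x; A → y; B → x; C → y; S → A X0; X0 → TX TY; S → TY X1; X1 → C C; A → TX X2; X2 → TX X3; X3 → TX A; A → B X4; X4 → TY TY; B → TX X5; X5 → TX TY; C → B X6; X6 → TX TX; C → TY X7; X7 → TX X8; X8 → C TX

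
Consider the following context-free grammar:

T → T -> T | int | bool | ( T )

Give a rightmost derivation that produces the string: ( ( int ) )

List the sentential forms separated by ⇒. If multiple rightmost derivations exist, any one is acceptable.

T ⇒ ( T ) ⇒ ( ( T ) ) ⇒ ( ( int ) )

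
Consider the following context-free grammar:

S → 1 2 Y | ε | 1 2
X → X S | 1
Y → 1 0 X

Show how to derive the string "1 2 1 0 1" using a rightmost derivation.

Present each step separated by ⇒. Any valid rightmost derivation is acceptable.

S ⇒ 1 2 Y ⇒ 1 2 1 0 X ⇒ 1 2 1 0 1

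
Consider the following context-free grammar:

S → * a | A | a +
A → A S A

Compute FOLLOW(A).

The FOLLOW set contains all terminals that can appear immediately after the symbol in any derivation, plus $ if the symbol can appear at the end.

We compute FOLLOW(A) using the standard algorithm.
FOLLOW(S) starts with {$}.
FIRST(A) = {}
FIRST(S) = {*, a}
FOLLOW(A) = {$, *, a}
FOLLOW(S) = {$}
Therefore, FOLLOW(A) = {$, *, a}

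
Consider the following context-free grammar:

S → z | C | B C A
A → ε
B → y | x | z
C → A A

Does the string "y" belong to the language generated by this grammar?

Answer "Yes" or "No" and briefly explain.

Yes - a valid derivation exists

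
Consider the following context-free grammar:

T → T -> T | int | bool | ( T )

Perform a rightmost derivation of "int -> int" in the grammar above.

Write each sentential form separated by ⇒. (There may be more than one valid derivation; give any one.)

T ⇒ T -> T ⇒ T -> int ⇒ int -> int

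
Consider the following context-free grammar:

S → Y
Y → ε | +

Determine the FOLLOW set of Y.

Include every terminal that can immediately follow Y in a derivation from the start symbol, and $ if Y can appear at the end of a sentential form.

We compute FOLLOW(Y) using the standard algorithm.
FOLLOW(S) starts with {$}.
FIRST(S) = {+, ε}
FIRST(Y) = {+, ε}
FOLLOW(S) = {$}
FOLLOW(Y) = {$}
Therefore, FOLLOW(Y) = {$}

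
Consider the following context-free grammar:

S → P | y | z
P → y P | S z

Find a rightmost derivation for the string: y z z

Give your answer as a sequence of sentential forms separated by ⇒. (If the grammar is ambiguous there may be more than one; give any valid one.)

S ⇒ P ⇒ y P ⇒ y S z ⇒ y z z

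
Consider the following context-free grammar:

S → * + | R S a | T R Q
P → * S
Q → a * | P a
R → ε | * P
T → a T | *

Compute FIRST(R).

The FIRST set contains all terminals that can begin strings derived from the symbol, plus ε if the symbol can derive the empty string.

We compute FIRST(R) using the standard algorithm.
FIRST(P) = {*}
FIRST(Q) = {*, a}
FIRST(R) = {*, ε}
FIRST(S) = {*, a}
FIRST(T) = {*, a}
Therefore, FIRST(R) = {*, ε}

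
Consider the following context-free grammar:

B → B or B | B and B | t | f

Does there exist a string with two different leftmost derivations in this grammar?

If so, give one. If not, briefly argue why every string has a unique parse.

Yes - the string 'f and t or t or f and f' has two distinct leftmost derivations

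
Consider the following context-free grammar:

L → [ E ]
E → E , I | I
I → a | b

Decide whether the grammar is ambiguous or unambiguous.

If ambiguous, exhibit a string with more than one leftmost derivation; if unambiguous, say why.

Unambiguous - every string in the language has a unique leftmost derivation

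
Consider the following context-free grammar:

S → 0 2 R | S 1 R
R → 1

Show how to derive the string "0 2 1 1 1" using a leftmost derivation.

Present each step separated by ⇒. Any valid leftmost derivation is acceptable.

S ⇒ S 1 R ⇒ 0 2 R 1 R ⇒ 0 2 1 1 R ⇒ 0 2 1 1 1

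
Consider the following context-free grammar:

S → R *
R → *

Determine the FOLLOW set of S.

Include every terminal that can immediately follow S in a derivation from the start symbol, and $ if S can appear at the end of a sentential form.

We compute FOLLOW(S) using the standard algorithm.
FOLLOW(S) starts with {$}.
FIRST(R) = {*}
FIRST(S) = {*}
FOLLOW(R) = {*}
FOLLOW(S) = {$}
Therefore, FOLLOW(S) = {$}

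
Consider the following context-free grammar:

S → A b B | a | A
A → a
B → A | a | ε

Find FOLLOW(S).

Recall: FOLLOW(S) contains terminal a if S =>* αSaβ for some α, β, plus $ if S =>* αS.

We compute FOLLOW(S) using the standard algorithm.
FOLLOW(S) starts with {$}.
FIRST(A) = {a}
FIRST(B) = {a, ε}
FIRST(S) = {a}
FOLLOW(A) = {$, b}
FOLLOW(B) = {$}
FOLLOW(S) = {$}
Therefore, FOLLOW(S) = {$}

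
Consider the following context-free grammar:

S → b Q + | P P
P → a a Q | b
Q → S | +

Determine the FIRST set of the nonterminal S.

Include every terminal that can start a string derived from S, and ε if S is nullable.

We compute FIRST(S) using the standard algorithm.
FIRST(P) = {a, b}
FIRST(Q) = {+, a, b}
FIRST(S) = {a, b}
Therefore, FIRST(S) = {a, b}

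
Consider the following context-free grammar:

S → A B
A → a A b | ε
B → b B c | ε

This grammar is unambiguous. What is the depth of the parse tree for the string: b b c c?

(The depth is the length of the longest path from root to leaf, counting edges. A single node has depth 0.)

4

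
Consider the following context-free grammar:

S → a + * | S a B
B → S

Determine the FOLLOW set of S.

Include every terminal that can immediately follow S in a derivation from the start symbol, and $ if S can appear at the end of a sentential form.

We compute FOLLOW(S) using the standard algorithm.
FOLLOW(S) starts with {$}.
FIRST(B) = {a}
FIRST(S) = {a}
FOLLOW(B) = {$, a}
FOLLOW(S) = {$, a}
Therefore, FOLLOW(S) = {$, a}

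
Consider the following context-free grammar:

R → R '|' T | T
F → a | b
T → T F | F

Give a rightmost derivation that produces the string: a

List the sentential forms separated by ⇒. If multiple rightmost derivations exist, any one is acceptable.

R ⇒ T ⇒ F ⇒ a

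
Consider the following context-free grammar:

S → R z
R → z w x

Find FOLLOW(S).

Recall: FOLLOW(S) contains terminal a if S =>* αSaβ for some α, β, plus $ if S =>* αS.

We compute FOLLOW(S) using the standard algorithm.
FOLLOW(S) starts with {$}.
FIRST(R) = {z}
FIRST(S) = {z}
FOLLOW(R) = {z}
FOLLOW(S) = {$}
Therefore, FOLLOW(S) = {$}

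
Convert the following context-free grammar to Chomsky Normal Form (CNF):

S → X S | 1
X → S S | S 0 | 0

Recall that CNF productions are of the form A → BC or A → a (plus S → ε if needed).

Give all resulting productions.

S → 1; T0 → 0; X → 0; S → X S; X → S S; X → S T0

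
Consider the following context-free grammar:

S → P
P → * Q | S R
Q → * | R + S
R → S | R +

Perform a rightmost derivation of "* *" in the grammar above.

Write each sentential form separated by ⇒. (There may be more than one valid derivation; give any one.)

S ⇒ P ⇒ * Q ⇒ * *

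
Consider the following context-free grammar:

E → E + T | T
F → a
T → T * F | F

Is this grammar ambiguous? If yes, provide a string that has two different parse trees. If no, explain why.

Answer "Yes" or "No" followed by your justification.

No - the grammar is unambiguous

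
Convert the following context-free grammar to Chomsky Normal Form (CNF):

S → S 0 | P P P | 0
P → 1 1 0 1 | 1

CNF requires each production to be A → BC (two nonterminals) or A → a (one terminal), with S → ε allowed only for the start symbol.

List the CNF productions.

T0 → 0; S → 0; T1 → 1; P → 1; S → S T0; S → P X0; X0 → P P; P → T1 X1; X1 → T1 X2; X2 → T0 T1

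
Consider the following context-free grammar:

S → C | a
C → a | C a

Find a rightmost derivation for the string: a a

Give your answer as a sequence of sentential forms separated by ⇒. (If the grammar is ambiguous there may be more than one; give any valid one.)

S ⇒ C ⇒ C a ⇒ a a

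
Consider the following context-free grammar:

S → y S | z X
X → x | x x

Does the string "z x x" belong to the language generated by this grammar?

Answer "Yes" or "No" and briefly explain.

Yes - a valid derivation exists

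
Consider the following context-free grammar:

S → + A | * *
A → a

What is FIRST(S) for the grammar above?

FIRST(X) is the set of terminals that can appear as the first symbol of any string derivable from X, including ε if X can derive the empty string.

We compute FIRST(S) using the standard algorithm.
FIRST(A) = {a}
FIRST(S) = {*, +}
Therefore, FIRST(S) = {*, +}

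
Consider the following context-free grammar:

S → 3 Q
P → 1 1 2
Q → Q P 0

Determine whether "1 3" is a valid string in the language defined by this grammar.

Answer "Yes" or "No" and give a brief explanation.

No - no valid derivation exists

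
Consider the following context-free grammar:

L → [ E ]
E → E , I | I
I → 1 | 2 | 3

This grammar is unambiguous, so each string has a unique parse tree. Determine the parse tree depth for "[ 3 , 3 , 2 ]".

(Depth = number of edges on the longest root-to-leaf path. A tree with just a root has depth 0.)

5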